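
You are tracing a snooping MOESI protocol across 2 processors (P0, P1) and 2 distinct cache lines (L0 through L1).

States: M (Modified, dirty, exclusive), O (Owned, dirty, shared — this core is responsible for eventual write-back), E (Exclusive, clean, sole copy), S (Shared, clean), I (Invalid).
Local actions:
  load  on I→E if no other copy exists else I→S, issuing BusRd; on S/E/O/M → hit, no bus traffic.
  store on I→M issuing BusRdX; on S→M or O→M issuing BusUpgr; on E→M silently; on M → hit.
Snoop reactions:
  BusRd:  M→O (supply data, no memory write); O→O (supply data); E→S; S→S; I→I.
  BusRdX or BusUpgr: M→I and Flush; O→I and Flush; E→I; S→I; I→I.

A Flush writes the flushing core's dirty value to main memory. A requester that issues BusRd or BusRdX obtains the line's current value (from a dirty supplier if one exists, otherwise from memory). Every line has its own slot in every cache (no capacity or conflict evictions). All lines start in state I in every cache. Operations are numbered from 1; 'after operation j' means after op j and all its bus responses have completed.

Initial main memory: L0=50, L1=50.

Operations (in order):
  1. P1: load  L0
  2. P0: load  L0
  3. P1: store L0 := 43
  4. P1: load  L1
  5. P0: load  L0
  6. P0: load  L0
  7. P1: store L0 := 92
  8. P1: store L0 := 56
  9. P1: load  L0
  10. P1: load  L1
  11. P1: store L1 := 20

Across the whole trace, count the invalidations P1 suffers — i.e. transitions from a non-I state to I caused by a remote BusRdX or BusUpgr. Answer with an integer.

invalidations = 0

  op1 P1: load  L0 → I/E on L0; bus BusRd; mem=50
  op2 P0: load  L0 → S/S on L0; bus BusRd; mem=50
  op3 P1: store L0 := 43 → I/M on L0; bus BusUpgr; mem=50
  op4 P1: load  L1 → I/E on L1; bus BusRd; mem=50
  op5 P0: load  L0 → S/O on L0; bus BusRd; mem=50
  op6 P0: load  L0 → S/O on L0; bus (none); mem=50
  op7 P1: store L0 := 92 → I/M on L0; bus BusUpgr; mem=50
  op8 P1: store L0 := 56 → I/M on L0; bus (none); mem=50
  op9 P1: load  L0 → I/M on L0; bus (none); mem=50
  op10 P1: load  L1 → I/E on L1; bus (none); mem=50
  op11 P1: store L1 := 20 → I/M on L1; bus (none); mem=50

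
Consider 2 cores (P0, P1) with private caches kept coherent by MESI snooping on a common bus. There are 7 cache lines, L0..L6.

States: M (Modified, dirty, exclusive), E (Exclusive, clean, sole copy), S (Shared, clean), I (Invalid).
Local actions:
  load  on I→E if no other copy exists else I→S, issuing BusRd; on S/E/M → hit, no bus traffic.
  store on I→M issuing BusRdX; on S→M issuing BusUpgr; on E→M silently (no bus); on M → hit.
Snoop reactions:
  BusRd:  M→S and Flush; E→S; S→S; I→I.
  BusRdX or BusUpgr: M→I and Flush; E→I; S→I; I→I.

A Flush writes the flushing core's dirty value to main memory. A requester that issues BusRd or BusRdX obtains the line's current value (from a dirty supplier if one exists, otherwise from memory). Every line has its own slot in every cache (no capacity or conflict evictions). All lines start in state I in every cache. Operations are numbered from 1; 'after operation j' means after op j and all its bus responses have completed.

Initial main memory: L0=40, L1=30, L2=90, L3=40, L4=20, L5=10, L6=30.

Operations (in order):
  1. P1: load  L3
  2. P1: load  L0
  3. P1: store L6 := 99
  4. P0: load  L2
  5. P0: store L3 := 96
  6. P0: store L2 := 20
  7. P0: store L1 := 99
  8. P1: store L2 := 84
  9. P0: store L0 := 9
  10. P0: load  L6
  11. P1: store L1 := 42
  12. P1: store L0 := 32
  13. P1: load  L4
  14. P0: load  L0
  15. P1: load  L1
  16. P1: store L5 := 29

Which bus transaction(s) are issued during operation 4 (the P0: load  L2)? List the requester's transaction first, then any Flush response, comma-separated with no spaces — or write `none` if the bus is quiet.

bus = BusRd

  op1 P1: load  L3 → I/E on L3; bus BusRd; mem=40
  op2 P1: load  L0 → I/E on L0; bus BusRd; mem=40
  op3 P1: store L6 := 99 → I/M on L6; bus BusRdX; mem=30
  op4 P0: load  L2 → E/I on L2; bus BusRd; mem=90
  op5 P0: store L3 := 96 → M/I on L3; bus BusRdX; mem=40
  op6 P0: store L2 := 20 → M/I on L2; bus (none); mem=90
  op7 P0: store L1 := 99 → M/I on L1; bus BusRdX; mem=30
  op8 P1: store L2 := 84 → I/M on L2; bus BusRdX Flush; mem=20
  op9 P0: store L0 := 9 → M/I on L0; bus BusRdX; mem=40
  op10 P0: load  L6 → S/S on L6; bus BusRd Flush; mem=99
  op11 P1: store L1 := 42 → I/M on L1; bus BusRdX Flush; mem=99
  op12 P1: store L0 := 32 → I/M on L0; bus BusRdX Flush; mem=9
  op13 P1: load  L4 → I/E on L4; bus BusRd; mem=20
  op14 P0: load  L0 → S/S on L0; bus BusRd Flush; mem=32
  op15 P1: load  L1 → I/M on L1; bus (none); mem=99
  op16 P1: store L5 := 29 → I/M on L5; bus BusRdX; mem=10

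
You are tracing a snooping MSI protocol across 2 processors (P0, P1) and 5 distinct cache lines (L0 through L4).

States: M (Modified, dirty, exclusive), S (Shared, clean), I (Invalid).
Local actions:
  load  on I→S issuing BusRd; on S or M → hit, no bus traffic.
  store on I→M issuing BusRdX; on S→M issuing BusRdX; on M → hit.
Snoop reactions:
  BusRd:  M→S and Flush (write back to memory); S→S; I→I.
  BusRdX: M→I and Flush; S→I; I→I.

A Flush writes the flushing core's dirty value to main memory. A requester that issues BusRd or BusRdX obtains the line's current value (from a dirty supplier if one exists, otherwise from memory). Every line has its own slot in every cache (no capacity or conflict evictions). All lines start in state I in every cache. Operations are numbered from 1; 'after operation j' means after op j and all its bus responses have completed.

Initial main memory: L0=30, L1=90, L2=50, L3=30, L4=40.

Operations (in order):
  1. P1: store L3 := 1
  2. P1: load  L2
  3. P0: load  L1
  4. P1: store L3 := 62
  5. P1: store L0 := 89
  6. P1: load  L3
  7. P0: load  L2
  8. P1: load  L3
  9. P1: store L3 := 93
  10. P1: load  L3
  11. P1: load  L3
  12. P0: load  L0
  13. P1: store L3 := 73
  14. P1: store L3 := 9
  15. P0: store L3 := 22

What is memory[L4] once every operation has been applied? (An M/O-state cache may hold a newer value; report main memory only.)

memory[L4] = 40

step 1: P1: store L3 := 1  ⟶  IM  (L3)  txn=BusRdX  M[L3]=30
step 2: P1: load  L2  ⟶  IS  (L2)  txn=BusRd  M[L2]=50
step 3: P0: load  L1  ⟶  SI  (L1)  txn=BusRd  M[L1]=90
step 4: P1: store L3 := 62  ⟶  IM  (L3)  txn=∅  M[L3]=30
step 5: P1: store L0 := 89  ⟶  IM  (L0)  txn=BusRdX  M[L0]=30
step 6: P1: load  L3  ⟶  IM  (L3)  txn=∅  M[L3]=30
step 7: P0: load  L2  ⟶  SS  (L2)  txn=BusRd  M[L2]=50
step 8: P1: load  L3  ⟶  IM  (L3)  txn=∅  M[L3]=30
step 9: P1: store L3 := 93  ⟶  IM  (L3)  txn=∅  M[L3]=30
step 10: P1: load  L3  ⟶  IM  (L3)  txn=∅  M[L3]=30
step 11: P1: load  L3  ⟶  IM  (L3)  txn=∅  M[L3]=30
step 12: P0: load  L0  ⟶  SS  (L0)  txn=BusRd+Flush  M[L0]=89
step 13: P1: store L3 := 73  ⟶  IM  (L3)  txn=∅  M[L3]=30
step 14: P1: store L3 := 9  ⟶  IM  (L3)  txn=∅  M[L3]=30
step 15: P0: store L3 := 22  ⟶  MI  (L3)  txn=BusRdX+Flush  M[L3]=9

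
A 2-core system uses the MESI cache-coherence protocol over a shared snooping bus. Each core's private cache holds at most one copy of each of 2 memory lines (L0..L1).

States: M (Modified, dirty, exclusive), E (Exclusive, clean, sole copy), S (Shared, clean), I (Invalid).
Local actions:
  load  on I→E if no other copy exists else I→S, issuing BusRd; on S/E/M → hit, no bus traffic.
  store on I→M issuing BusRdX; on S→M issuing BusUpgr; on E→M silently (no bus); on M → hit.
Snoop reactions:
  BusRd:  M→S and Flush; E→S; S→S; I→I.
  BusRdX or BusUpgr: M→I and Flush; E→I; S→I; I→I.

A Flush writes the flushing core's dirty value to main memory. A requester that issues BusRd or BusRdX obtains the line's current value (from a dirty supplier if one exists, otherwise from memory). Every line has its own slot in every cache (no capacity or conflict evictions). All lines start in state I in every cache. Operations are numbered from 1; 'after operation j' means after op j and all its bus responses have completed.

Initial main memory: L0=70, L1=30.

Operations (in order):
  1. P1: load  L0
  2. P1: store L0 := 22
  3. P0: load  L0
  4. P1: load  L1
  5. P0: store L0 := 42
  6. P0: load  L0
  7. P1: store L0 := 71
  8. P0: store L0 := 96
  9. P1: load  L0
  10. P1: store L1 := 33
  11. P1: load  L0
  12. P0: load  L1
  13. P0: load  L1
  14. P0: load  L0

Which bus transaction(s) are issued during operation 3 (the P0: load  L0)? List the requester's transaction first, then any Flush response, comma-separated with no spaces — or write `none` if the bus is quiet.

bus = BusRd,Flush

  op1 P1: load  L0 → I/E on L0; bus BusRd; mem=70
  op2 P1: store L0 := 22 → I/M on L0; bus (none); mem=70
  op3 P0: load  L0 → S/S on L0; bus BusRd Flush; mem=22
  op4 P1: load  L1 → I/E on L1; bus BusRd; mem=30
  op5 P0: store L0 := 42 → M/I on L0; bus BusUpgr; mem=22
  op6 P0: load  L0 → M/I on L0; bus (none); mem=22
  op7 P1: store L0 := 71 → I/M on L0; bus BusRdX Flush; mem=42
  op8 P0: store L0 := 96 → M/I on L0; bus BusRdX Flush; mem=71
  op9 P1: load  L0 → S/S on L0; bus BusRd Flush; mem=96
  op10 P1: store L1 := 33 → I/M on L1; bus (none); mem=30
  op11 P1: load  L0 → S/S on L0; bus (none); mem=96
  op12 P0: load  L1 → S/S on L1; bus BusRd Flush; mem=33
  op13 P0: load  L1 → S/S on L1; bus (none); mem=33
  op14 P0: load  L0 → S/S on L0; bus (none); mem=96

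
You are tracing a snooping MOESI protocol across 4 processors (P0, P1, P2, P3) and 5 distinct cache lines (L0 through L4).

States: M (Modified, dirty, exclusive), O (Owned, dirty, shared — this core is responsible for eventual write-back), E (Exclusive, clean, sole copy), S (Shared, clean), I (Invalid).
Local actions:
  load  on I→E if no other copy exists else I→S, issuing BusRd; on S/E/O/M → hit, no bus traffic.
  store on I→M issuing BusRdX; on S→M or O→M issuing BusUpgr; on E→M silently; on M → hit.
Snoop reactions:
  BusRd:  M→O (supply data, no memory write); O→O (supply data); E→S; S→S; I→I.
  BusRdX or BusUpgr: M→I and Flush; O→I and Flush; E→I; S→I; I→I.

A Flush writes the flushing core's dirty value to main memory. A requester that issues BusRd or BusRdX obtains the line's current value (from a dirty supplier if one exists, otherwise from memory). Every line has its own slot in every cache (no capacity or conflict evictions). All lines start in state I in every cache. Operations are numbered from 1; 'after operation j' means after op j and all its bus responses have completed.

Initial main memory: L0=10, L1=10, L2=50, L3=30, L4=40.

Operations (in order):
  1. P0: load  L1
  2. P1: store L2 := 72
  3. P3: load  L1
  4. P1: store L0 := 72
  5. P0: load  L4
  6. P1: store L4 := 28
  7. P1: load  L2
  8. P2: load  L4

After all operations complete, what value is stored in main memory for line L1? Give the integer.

memory[L1] = 10

  op1 P0: load  L1 → E/I/I/I on L1; bus BusRd; mem=10
  op2 P1: store L2 := 72 → I/M/I/I on L2; bus BusRdX; mem=50
  op3 P3: load  L1 → S/I/I/S on L1; bus BusRd; mem=10
  op4 P1: store L0 := 72 → I/M/I/I on L0; bus BusRdX; mem=10
  op5 P0: load  L4 → E/I/I/I on L4; bus BusRd; mem=40
  op6 P1: store L4 := 28 → I/M/I/I on L4; bus BusRdX; mem=40
  op7 P1: load  L2 → I/M/I/I on L2; bus (none); mem=50
  op8 P2: load  L4 → I/O/S/I on L4; bus BusRd; mem=40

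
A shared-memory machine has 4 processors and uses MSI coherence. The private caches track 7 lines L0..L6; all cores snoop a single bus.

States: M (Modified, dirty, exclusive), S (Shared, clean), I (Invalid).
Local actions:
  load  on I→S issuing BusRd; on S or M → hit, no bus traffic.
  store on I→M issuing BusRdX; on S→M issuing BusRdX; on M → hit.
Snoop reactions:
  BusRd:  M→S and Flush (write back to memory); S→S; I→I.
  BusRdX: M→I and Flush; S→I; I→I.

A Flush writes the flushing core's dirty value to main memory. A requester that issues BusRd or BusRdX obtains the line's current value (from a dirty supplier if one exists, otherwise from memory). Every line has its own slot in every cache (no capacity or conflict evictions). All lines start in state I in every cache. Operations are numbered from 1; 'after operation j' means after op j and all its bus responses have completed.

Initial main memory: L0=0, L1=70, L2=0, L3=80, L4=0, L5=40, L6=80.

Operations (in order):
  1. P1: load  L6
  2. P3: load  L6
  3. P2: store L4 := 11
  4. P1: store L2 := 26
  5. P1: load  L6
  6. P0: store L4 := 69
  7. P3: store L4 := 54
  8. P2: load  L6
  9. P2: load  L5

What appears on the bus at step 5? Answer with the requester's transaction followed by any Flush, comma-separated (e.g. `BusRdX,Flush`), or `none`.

bus = none

step 1: P1: load  L6  ⟶  ISII  (L6)  txn=BusRd  M[L6]=80
step 2: P3: load  L6  ⟶  ISIS  (L6)  txn=BusRd  M[L6]=80
step 3: P2: store L4 := 11  ⟶  IIMI  (L4)  txn=BusRdX  M[L4]=0
step 4: P1: store L2 := 26  ⟶  IMII  (L2)  txn=BusRdX  M[L2]=0
step 5: P1: load  L6  ⟶  ISIS  (L6)  txn=∅  M[L6]=80
step 6: P0: store L4 := 69  ⟶  MIII  (L4)  txn=BusRdX+Flush  M[L4]=11
step 7: P3: store L4 := 54  ⟶  IIIM  (L4)  txn=BusRdX+Flush  M[L4]=69
step 8: P2: load  L6  ⟶  ISSS  (L6)  txn=BusRd  M[L6]=80
step 9: P2: load  L5  ⟶  IISI  (L5)  txn=BusRd  M[L5]=40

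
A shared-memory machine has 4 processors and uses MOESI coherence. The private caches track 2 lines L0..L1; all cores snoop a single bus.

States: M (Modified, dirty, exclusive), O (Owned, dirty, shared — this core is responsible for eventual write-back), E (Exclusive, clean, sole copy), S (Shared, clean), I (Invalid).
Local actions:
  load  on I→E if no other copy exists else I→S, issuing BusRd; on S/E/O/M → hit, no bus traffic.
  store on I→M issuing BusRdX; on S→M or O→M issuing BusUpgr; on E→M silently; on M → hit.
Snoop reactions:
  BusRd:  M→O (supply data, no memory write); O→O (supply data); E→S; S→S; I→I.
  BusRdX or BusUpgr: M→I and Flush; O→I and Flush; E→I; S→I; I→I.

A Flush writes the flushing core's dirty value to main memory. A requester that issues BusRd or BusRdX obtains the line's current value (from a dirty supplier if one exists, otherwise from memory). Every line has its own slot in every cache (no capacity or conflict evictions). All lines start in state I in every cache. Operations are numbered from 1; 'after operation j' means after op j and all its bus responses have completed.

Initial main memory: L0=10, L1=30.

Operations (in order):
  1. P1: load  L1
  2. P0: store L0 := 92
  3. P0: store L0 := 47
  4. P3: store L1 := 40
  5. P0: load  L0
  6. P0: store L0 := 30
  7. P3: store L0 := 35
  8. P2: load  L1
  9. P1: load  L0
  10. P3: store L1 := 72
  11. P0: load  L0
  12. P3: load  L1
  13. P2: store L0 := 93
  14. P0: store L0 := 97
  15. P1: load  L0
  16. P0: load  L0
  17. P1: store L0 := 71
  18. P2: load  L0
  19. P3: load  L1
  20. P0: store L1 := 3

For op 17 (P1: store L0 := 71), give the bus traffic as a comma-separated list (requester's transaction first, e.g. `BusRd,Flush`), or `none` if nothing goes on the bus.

  op1 P1: load  L1 → I/E/I/I on L1; bus BusRd; mem=30
  op2 P0: store L0 := 92 → M/I/I/I on L0; bus BusRdX; mem=10
  op3 P0: store L0 := 47 → M/I/I/I on L0; bus (none); mem=10
  op4 P3: store L1 := 40 → I/I/I/M on L1; bus BusRdX; mem=30
  op5 P0: load  L0 → M/I/I/I on L0; bus (none); mem=10
  op6 P0: store L0 := 30 → M/I/I/I on L0; bus (none); mem=10
  op7 P3: store L0 := 35 → I/I/I/M on L0; bus BusRdX Flush; mem=30
  op8 P2: load  L1 → I/I/S/O on L1; bus BusRd; mem=30
  op9 P1: load  L0 → I/S/I/O on L0; bus BusRd; mem=30
  op10 P3: store L1 := 72 → I/I/I/M on L1; bus BusUpgr; mem=30
  op11 P0: load  L0 → S/S/I/O on L0; bus BusRd; mem=30
  op12 P3: load  L1 → I/I/I/M on L1; bus (none); mem=30
  op13 P2: store L0 := 93 → I/I/M/I on L0; bus BusRdX Flush; mem=35
  op14 P0: store L0 := 97 → M/I/I/I on L0; bus BusRdX Flush; mem=93
  op15 P1: load  L0 → O/S/I/I on L0; bus BusRd; mem=93
  op16 P0: load  L0 → O/S/I/I on L0; bus (none); mem=93
  op17 P1: store L0 := 71 → I/M/I/I on L0; bus BusUpgr Flush; mem=97
  op18 P2: load  L0 → I/O/S/I on L0; bus BusRd; mem=97
  op19 P3: load  L1 → I/I/I/M on L1; bus (none); mem=30
  op20 P0: store L1 := 3 → M/I/I/I on L1; bus BusRdX Flush; mem=72

bus = BusUpgr,Flush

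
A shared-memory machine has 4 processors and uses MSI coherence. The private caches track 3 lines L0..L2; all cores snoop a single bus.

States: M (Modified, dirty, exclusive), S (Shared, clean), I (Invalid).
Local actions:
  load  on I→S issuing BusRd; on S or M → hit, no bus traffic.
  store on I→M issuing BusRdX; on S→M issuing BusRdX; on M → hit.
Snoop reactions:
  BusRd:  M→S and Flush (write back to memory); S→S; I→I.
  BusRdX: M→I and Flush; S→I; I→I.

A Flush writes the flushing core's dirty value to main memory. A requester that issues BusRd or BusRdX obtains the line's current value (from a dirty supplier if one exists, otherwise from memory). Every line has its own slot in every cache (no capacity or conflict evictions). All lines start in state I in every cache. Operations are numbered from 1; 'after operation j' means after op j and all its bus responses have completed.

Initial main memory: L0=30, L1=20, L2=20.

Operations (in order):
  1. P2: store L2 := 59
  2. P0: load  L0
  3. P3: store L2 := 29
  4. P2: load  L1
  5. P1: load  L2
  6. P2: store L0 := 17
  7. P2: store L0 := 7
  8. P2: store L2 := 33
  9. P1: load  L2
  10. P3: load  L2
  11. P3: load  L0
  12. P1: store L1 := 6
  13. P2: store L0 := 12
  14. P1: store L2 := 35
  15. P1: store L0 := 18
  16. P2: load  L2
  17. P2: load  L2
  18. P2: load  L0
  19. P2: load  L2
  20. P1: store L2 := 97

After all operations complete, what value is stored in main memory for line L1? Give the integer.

[1] P2: store L2 := 59 | P0:I, P1:I, P2:M(59), P3:I | bus: BusRdX
[2] P0: load  L0 | P0:S(30), P1:I, P2:I, P3:I | bus: BusRd
[3] P3: store L2 := 29 | P0:I, P1:I, P2:I, P3:M(29) | bus: BusRdX,Flush
[4] P2: load  L1 | P0:I, P1:I, P2:S(20), P3:I | bus: BusRd
[5] P1: load  L2 | P0:I, P1:S(29), P2:I, P3:S(29) | bus: BusRd,Flush
[6] P2: store L0 := 17 | P0:I, P1:I, P2:M(17), P3:I | bus: BusRdX
[7] P2: store L0 := 7 | P0:I, P1:I, P2:M(7), P3:I | bus: none
[8] P2: store L2 := 33 | P0:I, P1:I, P2:M(33), P3:I | bus: BusRdX
[9] P1: load  L2 | P0:I, P1:S(33), P2:S(33), P3:I | bus: BusRd,Flush
[10] P3: load  L2 | P0:I, P1:S(33), P2:S(33), P3:S(33) | bus: BusRd
[11] P3: load  L0 | P0:I, P1:I, P2:S(7), P3:S(7) | bus: BusRd,Flush
[12] P1: store L1 := 6 | P0:I, P1:M(6), P2:I, P3:I | bus: BusRdX
[13] P2: store L0 := 12 | P0:I, P1:I, P2:M(12), P3:I | bus: BusRdX
[14] P1: store L2 := 35 | P0:I, P1:M(35), P2:I, P3:I | bus: BusRdX
[15] P1: store L0 := 18 | P0:I, P1:M(18), P2:I, P3:I | bus: BusRdX,Flush
[16] P2: load  L2 | P0:I, P1:S(35), P2:S(35), P3:I | bus: BusRd,Flush
[17] P2: load  L2 | P0:I, P1:S(35), P2:S(35), P3:I | bus: none
[18] P2: load  L0 | P0:I, P1:S(18), P2:S(18), P3:I | bus: BusRd,Flush
[19] P2: load  L2 | P0:I, P1:S(35), P2:S(35), P3:I | bus: none
[20] P1: store L2 := 97 | P0:I, P1:M(97), P2:I, P3:I | bus: BusRdX

memory[L1] = 20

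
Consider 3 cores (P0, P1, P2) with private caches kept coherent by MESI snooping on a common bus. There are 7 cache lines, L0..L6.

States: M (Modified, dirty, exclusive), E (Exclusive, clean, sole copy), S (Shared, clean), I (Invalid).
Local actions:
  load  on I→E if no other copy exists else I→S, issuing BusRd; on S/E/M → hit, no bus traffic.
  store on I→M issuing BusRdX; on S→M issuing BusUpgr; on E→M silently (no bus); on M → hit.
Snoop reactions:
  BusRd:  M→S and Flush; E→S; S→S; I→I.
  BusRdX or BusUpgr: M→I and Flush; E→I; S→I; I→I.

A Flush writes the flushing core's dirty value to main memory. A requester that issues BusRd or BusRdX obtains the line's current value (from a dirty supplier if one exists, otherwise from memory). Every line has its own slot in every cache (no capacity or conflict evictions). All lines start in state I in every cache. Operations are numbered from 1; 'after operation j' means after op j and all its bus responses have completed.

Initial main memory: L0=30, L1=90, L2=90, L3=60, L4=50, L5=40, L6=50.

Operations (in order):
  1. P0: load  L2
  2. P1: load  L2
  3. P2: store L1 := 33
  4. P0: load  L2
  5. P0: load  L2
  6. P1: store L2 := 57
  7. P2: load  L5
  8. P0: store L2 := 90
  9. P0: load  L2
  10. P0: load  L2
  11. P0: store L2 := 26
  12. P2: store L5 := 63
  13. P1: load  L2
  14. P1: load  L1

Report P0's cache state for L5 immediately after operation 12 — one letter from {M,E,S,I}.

state = I

  op1 P0: load  L2 → E/I/I on L2; bus BusRd; mem=90
  op2 P1: load  L2 → S/S/I on L2; bus BusRd; mem=90
  op3 P2: store L1 := 33 → I/I/M on L1; bus BusRdX; mem=90
  op4 P0: load  L2 → S/S/I on L2; bus (none); mem=90
  op5 P0: load  L2 → S/S/I on L2; bus (none); mem=90
  op6 P1: store L2 := 57 → I/M/I on L2; bus BusUpgr; mem=90
  op7 P2: load  L5 → I/I/E on L5; bus BusRd; mem=40
  op8 P0: store L2 := 90 → M/I/I on L2; bus BusRdX Flush; mem=57
  op9 P0: load  L2 → M/I/I on L2; bus (none); mem=57
  op10 P0: load  L2 → M/I/I on L2; bus (none); mem=57
  op11 P0: store L2 := 26 → M/I/I on L2; bus (none); mem=57
  op12 P2: store L5 := 63 → I/I/M on L5; bus (none); mem=40
  op13 P1: load  L2 → S/S/I on L2; bus BusRd Flush; mem=26
  op14 P1: load  L1 → I/S/S on L1; bus BusRd Flush; mem=33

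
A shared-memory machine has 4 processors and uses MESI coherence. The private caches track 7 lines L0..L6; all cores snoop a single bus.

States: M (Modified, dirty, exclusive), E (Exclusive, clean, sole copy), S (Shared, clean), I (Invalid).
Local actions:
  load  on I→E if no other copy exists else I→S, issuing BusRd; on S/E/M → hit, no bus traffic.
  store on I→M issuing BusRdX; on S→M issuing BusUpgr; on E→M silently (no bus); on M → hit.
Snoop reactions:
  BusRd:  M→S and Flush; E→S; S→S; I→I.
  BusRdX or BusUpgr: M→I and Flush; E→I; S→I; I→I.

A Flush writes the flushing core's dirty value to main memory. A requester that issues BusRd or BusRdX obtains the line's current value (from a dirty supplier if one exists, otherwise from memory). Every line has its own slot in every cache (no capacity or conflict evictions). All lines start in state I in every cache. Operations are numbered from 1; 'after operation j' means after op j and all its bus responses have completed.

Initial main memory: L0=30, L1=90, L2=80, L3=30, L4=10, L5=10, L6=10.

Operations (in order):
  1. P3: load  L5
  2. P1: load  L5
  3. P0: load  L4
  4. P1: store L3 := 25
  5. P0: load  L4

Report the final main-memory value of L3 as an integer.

step 1: P3: load  L5  ⟶  IIIE  (L5)  txn=BusRd  M[L5]=10
step 2: P1: load  L5  ⟶  ISIS  (L5)  txn=BusRd  M[L5]=10
step 3: P0: load  L4  ⟶  EIII  (L4)  txn=BusRd  M[L4]=10
step 4: P1: store L3 := 25  ⟶  IMII  (L3)  txn=BusRdX  M[L3]=30
step 5: P0: load  L4  ⟶  EIII  (L4)  txn=∅  M[L4]=10

memory[L3] = 30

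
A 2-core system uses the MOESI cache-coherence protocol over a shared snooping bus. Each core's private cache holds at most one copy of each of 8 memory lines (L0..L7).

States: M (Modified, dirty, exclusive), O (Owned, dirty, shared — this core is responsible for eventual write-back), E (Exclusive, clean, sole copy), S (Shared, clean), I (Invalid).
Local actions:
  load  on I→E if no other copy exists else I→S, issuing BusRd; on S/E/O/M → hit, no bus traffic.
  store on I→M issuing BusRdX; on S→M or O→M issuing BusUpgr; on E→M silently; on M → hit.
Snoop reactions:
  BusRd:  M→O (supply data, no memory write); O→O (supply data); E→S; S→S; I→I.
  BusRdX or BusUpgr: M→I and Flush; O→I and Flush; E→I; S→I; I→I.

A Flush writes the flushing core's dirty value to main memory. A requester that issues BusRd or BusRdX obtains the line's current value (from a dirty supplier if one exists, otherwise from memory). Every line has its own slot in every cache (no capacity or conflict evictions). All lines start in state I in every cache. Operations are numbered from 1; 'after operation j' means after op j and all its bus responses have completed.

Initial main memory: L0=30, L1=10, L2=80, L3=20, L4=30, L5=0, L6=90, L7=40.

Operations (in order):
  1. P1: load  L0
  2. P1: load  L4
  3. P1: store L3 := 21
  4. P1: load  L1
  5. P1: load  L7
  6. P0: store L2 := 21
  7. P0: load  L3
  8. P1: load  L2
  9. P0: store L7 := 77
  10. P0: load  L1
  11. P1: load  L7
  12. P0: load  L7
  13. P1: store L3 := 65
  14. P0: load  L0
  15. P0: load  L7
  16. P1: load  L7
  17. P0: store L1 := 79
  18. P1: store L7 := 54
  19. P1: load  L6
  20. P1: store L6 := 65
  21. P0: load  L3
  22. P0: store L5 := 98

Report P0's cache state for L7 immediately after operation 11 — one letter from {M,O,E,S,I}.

1. P1: load  L0  bus=[BusRd]  L0: P0=I P1=E  mem[L0]=30
2. P1: load  L4  bus=[BusRd]  L4: P0=I P1=E  mem[L4]=30
3. P1: store L3 := 21  bus=[BusRdX]  L3: P0=I P1=M  mem[L3]=20
4. P1: load  L1  bus=[BusRd]  L1: P0=I P1=E  mem[L1]=10
5. P1: load  L7  bus=[BusRd]  L7: P0=I P1=E  mem[L7]=40
6. P0: store L2 := 21  bus=[BusRdX]  L2: P0=M P1=I  mem[L2]=80
7. P0: load  L3  bus=[BusRd]  L3: P0=S P1=O  mem[L3]=20
8. P1: load  L2  bus=[BusRd]  L2: P0=O P1=S  mem[L2]=80
9. P0: store L7 := 77  bus=[BusRdX]  L7: P0=M P1=I  mem[L7]=40
10. P0: load  L1  bus=[BusRd]  L1: P0=S P1=S  mem[L1]=10
11. P1: load  L7  bus=[BusRd]  L7: P0=O P1=S  mem[L7]=40
12. P0: load  L7  bus=[-]  L7: P0=O P1=S  mem[L7]=40
13. P1: store L3 := 65  bus=[BusUpgr]  L3: P0=I P1=M  mem[L3]=20
14. P0: load  L0  bus=[BusRd]  L0: P0=S P1=S  mem[L0]=30
15. P0: load  L7  bus=[-]  L7: P0=O P1=S  mem[L7]=40
16. P1: load  L7  bus=[-]  L7: P0=O P1=S  mem[L7]=40
17. P0: store L1 := 79  bus=[BusUpgr]  L1: P0=M P1=I  mem[L1]=10
18. P1: store L7 := 54  bus=[BusUpgr,Flush]  L7: P0=I P1=M  mem[L7]=77
19. P1: load  L6  bus=[BusRd]  L6: P0=I P1=E  mem[L6]=90
20. P1: store L6 := 65  bus=[-]  L6: P0=I P1=M  mem[L6]=90
21. P0: load  L3  bus=[BusRd]  L3: P0=S P1=O  mem[L3]=20
22. P0: store L5 := 98  bus=[BusRdX]  L5: P0=M P1=I  mem[L5]=0

state = O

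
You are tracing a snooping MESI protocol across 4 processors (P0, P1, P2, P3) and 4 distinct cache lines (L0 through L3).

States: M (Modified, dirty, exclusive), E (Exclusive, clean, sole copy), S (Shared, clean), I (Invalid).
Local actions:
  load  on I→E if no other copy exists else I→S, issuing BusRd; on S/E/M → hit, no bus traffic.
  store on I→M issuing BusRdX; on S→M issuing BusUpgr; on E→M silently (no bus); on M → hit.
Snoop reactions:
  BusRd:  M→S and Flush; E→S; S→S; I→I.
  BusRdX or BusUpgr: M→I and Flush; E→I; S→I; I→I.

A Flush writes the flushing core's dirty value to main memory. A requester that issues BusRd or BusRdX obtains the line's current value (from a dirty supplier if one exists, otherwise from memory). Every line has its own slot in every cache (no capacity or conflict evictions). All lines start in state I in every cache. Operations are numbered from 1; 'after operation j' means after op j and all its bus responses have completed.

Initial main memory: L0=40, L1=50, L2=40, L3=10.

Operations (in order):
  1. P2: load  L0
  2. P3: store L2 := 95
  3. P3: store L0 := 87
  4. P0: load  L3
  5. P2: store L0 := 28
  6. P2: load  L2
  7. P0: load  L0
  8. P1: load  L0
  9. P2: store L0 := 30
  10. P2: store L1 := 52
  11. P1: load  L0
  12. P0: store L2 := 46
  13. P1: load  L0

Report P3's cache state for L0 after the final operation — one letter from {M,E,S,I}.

1. P2: load  L0  bus=[BusRd]  L0: P0=I P1=I P2=E P3=I  mem[L0]=40
2. P3: store L2 := 95  bus=[BusRdX]  L2: P0=I P1=I P2=I P3=M  mem[L2]=40
3. P3: store L0 := 87  bus=[BusRdX]  L0: P0=I P1=I P2=I P3=M  mem[L0]=40
4. P0: load  L3  bus=[BusRd]  L3: P0=E P1=I P2=I P3=I  mem[L3]=10
5. P2: store L0 := 28  bus=[BusRdX,Flush]  L0: P0=I P1=I P2=M P3=I  mem[L0]=87
6. P2: load  L2  bus=[BusRd,Flush]  L2: P0=I P1=I P2=S P3=S  mem[L2]=95
7. P0: load  L0  bus=[BusRd,Flush]  L0: P0=S P1=I P2=S P3=I  mem[L0]=28
8. P1: load  L0  bus=[BusRd]  L0: P0=S P1=S P2=S P3=I  mem[L0]=28
9. P2: store L0 := 30  bus=[BusUpgr]  L0: P0=I P1=I P2=M P3=I  mem[L0]=28
10. P2: store L1 := 52  bus=[BusRdX]  L1: P0=I P1=I P2=M P3=I  mem[L1]=50
11. P1: load  L0  bus=[BusRd,Flush]  L0: P0=I P1=S P2=S P3=I  mem[L0]=30
12. P0: store L2 := 46  bus=[BusRdX]  L2: P0=M P1=I P2=I P3=I  mem[L2]=95
13. P1: load  L0  bus=[-]  L0: P0=I P1=S P2=S P3=I  mem[L0]=30

state = I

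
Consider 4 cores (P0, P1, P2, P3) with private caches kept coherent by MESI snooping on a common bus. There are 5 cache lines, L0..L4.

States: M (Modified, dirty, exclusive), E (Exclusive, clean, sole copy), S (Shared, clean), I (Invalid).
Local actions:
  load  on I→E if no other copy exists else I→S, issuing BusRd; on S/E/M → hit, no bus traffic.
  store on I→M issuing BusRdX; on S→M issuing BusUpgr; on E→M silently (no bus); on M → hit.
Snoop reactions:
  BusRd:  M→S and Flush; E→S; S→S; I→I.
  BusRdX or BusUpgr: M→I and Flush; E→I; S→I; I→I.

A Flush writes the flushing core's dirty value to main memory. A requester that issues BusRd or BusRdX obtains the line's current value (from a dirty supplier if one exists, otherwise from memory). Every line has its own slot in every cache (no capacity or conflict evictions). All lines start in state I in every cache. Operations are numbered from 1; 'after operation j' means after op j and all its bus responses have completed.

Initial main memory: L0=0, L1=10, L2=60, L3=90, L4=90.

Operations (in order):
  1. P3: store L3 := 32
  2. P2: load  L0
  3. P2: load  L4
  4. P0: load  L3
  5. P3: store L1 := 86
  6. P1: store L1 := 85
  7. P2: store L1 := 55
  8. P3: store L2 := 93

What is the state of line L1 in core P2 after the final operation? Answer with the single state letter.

step 1: P3: store L3 := 32  ⟶  IIIM  (L3)  txn=BusRdX  M[L3]=90
step 2: P2: load  L0  ⟶  IIEI  (L0)  txn=BusRd  M[L0]=0
step 3: P2: load  L4  ⟶  IIEI  (L4)  txn=BusRd  M[L4]=90
step 4: P0: load  L3  ⟶  SIIS  (L3)  txn=BusRd+Flush  M[L3]=32
step 5: P3: store L1 := 86  ⟶  IIIM  (L1)  txn=BusRdX  M[L1]=10
step 6: P1: store L1 := 85  ⟶  IMII  (L1)  txn=BusRdX+Flush  M[L1]=86
step 7: P2: store L1 := 55  ⟶  IIMI  (L1)  txn=BusRdX+Flush  M[L1]=85
step 8: P3: store L2 := 93  ⟶  IIIM  (L2)  txn=BusRdX  M[L2]=60

state = M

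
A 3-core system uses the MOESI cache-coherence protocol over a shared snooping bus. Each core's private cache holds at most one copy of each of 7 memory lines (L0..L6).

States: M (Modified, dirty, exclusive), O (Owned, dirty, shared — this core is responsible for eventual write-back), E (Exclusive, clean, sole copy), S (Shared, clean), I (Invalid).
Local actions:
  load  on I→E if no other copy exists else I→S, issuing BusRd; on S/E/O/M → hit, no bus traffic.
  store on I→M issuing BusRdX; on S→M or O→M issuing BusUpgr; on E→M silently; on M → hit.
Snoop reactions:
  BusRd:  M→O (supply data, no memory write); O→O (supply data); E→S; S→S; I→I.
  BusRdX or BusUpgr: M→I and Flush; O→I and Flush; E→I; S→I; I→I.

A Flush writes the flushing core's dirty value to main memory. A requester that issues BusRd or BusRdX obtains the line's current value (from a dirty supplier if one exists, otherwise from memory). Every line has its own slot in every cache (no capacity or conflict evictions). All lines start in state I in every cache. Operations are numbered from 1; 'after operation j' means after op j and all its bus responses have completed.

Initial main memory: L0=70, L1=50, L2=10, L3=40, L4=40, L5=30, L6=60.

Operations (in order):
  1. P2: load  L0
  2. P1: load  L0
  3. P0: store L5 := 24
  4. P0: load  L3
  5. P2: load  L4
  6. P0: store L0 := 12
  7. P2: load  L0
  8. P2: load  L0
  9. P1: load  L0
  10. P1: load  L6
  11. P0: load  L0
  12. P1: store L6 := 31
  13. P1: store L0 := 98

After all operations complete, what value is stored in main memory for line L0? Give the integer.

memory[L0] = 12

  op1 P2: load  L0 → I/I/E on L0; bus BusRd; mem=70
  op2 P1: load  L0 → I/S/S on L0; bus BusRd; mem=70
  op3 P0: store L5 := 24 → M/I/I on L5; bus BusRdX; mem=30
  op4 P0: load  L3 → E/I/I on L3; bus BusRd; mem=40
  op5 P2: load  L4 → I/I/E on L4; bus BusRd; mem=40
  op6 P0: store L0 := 12 → M/I/I on L0; bus BusRdX; mem=70
  op7 P2: load  L0 → O/I/S on L0; bus BusRd; mem=70
  op8 P2: load  L0 → O/I/S on L0; bus (none); mem=70
  op9 P1: load  L0 → O/S/S on L0; bus BusRd; mem=70
  op10 P1: load  L6 → I/E/I on L6; bus BusRd; mem=60
  op11 P0: load  L0 → O/S/S on L0; bus (none); mem=70
  op12 P1: store L6 := 31 → I/M/I on L6; bus (none); mem=60
  op13 P1: store L0 := 98 → I/M/I on L0; bus BusUpgr Flush; mem=12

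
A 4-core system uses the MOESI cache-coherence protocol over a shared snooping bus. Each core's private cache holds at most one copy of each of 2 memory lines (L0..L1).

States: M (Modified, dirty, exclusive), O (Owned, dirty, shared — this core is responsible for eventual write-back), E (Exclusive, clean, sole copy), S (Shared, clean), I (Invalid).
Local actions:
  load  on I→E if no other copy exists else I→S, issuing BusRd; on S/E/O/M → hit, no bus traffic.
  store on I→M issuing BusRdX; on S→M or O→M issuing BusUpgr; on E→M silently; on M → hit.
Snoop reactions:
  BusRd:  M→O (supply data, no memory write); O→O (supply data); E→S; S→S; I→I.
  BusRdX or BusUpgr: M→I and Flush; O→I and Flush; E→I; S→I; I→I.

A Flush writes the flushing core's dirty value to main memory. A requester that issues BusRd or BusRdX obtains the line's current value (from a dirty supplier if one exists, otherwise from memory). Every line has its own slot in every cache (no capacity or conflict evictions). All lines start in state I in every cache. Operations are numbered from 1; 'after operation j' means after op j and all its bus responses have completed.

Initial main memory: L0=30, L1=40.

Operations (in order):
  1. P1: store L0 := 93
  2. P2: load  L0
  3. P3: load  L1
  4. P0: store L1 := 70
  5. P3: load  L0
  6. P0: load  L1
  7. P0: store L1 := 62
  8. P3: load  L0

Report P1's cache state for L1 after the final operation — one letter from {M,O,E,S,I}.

[1] P1: store L0 := 93 | P0:I, P1:M(93), P2:I, P3:I | bus: BusRdX
[2] P2: load  L0 | P0:I, P1:O(93), P2:S(93), P3:I | bus: BusRd
[3] P3: load  L1 | P0:I, P1:I, P2:I, P3:E(40) | bus: BusRd
[4] P0: store L1 := 70 | P0:M(70), P1:I, P2:I, P3:I | bus: BusRdX
[5] P3: load  L0 | P0:I, P1:O(93), P2:S(93), P3:S(93) | bus: BusRd
[6] P0: load  L1 | P0:M(70), P1:I, P2:I, P3:I | bus: none
[7] P0: store L1 := 62 | P0:M(62), P1:I, P2:I, P3:I | bus: none
[8] P3: load  L0 | P0:I, P1:O(93), P2:S(93), P3:S(93) | bus: none

state = I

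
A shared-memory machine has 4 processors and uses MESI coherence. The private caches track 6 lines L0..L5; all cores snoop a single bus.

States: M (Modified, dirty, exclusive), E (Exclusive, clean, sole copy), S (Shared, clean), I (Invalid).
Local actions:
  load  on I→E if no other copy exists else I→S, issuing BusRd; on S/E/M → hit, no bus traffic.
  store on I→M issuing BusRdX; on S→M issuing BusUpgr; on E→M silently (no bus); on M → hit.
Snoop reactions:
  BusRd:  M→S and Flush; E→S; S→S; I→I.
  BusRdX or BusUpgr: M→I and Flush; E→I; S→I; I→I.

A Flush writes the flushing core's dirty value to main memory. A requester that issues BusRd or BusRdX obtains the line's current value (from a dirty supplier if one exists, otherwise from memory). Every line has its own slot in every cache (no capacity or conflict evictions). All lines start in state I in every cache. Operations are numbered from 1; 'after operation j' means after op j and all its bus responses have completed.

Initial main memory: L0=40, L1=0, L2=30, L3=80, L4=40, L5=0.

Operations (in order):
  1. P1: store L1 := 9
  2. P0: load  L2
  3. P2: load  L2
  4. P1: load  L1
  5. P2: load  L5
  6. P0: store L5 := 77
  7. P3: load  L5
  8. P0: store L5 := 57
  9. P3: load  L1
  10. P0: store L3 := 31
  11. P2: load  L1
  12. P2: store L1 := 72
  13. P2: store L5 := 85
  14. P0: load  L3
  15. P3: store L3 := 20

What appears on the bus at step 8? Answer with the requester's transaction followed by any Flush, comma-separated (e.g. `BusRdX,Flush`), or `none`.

[1] P1: store L1 := 9 | P0:I, P1:M(9), P2:I, P3:I | bus: BusRdX
[2] P0: load  L2 | P0:E(30), P1:I, P2:I, P3:I | bus: BusRd
[3] P2: load  L2 | P0:S(30), P1:I, P2:S(30), P3:I | bus: BusRd
[4] P1: load  L1 | P0:I, P1:M(9), P2:I, P3:I | bus: none
[5] P2: load  L5 | P0:I, P1:I, P2:E(0), P3:I | bus: BusRd
[6] P0: store L5 := 77 | P0:M(77), P1:I, P2:I, P3:I | bus: BusRdX
[7] P3: load  L5 | P0:S(77), P1:I, P2:I, P3:S(77) | bus: BusRd,Flush
[8] P0: store L5 := 57 | P0:M(57), P1:I, P2:I, P3:I | bus: BusUpgr
[9] P3: load  L1 | P0:I, P1:S(9), P2:I, P3:S(9) | bus: BusRd,Flush
[10] P0: store L3 := 31 | P0:M(31), P1:I, P2:I, P3:I | bus: BusRdX
[11] P2: load  L1 | P0:I, P1:S(9), P2:S(9), P3:S(9) | bus: BusRd
[12] P2: store L1 := 72 | P0:I, P1:I, P2:M(72), P3:I | bus: BusUpgr
[13] P2: store L5 := 85 | P0:I, P1:I, P2:M(85), P3:I | bus: BusRdX,Flush
[14] P0: load  L3 | P0:M(31), P1:I, P2:I, P3:I | bus: none
[15] P3: store L3 := 20 | P0:I, P1:I, P2:I, P3:M(20) | bus: BusRdX,Flush

bus = BusUpgr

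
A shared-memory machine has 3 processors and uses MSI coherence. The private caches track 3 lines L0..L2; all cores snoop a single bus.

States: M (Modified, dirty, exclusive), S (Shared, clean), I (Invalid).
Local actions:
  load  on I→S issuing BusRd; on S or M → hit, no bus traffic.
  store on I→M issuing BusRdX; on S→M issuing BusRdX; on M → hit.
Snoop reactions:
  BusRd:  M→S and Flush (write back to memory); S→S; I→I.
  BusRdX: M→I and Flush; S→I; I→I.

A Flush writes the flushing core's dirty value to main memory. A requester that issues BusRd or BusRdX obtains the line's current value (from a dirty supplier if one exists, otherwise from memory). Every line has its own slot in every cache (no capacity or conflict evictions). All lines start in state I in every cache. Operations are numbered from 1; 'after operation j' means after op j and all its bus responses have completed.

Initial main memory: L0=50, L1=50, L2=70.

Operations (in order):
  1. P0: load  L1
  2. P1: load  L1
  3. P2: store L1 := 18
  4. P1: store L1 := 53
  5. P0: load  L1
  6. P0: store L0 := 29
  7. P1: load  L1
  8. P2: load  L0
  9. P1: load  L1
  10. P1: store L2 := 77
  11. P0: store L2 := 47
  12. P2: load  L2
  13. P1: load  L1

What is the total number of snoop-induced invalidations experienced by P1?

invalidations = 2

1. P0: load  L1  bus=[BusRd]  L1: P0=S P1=I P2=I  mem[L1]=50
2. P1: load  L1  bus=[BusRd]  L1: P0=S P1=S P2=I  mem[L1]=50
3. P2: store L1 := 18  bus=[BusRdX]  L1: P0=I P1=I P2=M  mem[L1]=50
4. P1: store L1 := 53  bus=[BusRdX,Flush]  L1: P0=I P1=M P2=I  mem[L1]=18
5. P0: load  L1  bus=[BusRd,Flush]  L1: P0=S P1=S P2=I  mem[L1]=53
6. P0: store L0 := 29  bus=[BusRdX]  L0: P0=M P1=I P2=I  mem[L0]=50
7. P1: load  L1  bus=[-]  L1: P0=S P1=S P2=I  mem[L1]=53
8. P2: load  L0  bus=[BusRd,Flush]  L0: P0=S P1=I P2=S  mem[L0]=29
9. P1: load  L1  bus=[-]  L1: P0=S P1=S P2=I  mem[L1]=53
10. P1: store L2 := 77  bus=[BusRdX]  L2: P0=I P1=M P2=I  mem[L2]=70
11. P0: store L2 := 47  bus=[BusRdX,Flush]  L2: P0=M P1=I P2=I  mem[L2]=77
12. P2: load  L2  bus=[BusRd,Flush]  L2: P0=S P1=I P2=S  mem[L2]=47
13. P1: load  L1  bus=[-]  L1: P0=S P1=S P2=I  mem[L1]=53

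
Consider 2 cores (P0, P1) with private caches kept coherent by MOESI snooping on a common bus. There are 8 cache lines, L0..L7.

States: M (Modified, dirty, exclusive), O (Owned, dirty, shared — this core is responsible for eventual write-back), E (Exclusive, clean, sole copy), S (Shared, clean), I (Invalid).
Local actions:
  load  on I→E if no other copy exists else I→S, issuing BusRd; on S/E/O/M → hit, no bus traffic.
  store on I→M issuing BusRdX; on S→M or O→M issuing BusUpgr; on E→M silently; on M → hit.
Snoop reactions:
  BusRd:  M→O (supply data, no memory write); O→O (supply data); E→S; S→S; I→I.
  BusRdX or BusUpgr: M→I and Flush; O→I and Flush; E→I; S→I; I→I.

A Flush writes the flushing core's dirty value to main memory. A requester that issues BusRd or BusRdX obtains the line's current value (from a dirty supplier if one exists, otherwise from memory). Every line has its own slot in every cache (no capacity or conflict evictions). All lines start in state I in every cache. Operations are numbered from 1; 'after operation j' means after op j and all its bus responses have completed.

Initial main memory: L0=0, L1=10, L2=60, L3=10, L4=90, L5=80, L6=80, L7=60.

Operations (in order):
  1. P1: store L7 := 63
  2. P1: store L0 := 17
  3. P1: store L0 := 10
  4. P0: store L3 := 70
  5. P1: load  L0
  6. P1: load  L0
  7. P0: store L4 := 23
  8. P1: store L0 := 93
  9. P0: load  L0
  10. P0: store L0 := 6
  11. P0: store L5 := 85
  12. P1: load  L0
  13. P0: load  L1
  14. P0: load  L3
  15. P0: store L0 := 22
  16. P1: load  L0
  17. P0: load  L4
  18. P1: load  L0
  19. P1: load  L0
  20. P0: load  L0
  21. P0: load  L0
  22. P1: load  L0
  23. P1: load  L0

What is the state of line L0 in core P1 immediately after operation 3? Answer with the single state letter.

state = M

step 1: P1: store L7 := 63  ⟶  IM  (L7)  txn=BusRdX  M[L7]=60
step 2: P1: store L0 := 17  ⟶  IM  (L0)  txn=BusRdX  M[L0]=0
step 3: P1: store L0 := 10  ⟶  IM  (L0)  txn=∅  M[L0]=0
step 4: P0: store L3 := 70  ⟶  MI  (L3)  txn=BusRdX  M[L3]=10
step 5: P1: load  L0  ⟶  IM  (L0)  txn=∅  M[L0]=0
step 6: P1: load  L0  ⟶  IM  (L0)  txn=∅  M[L0]=0
step 7: P0: store L4 := 23  ⟶  MI  (L4)  txn=BusRdX  M[L4]=90
step 8: P1: store L0 := 93  ⟶  IM  (L0)  txn=∅  M[L0]=0
step 9: P0: load  L0  ⟶  SO  (L0)  txn=BusRd  M[L0]=0
step 10: P0: store L0 := 6  ⟶  MI  (L0)  txn=BusUpgr+Flush  M[L0]=93
step 11: P0: store L5 := 85  ⟶  MI  (L5)  txn=BusRdX  M[L5]=80
step 12: P1: load  L0  ⟶  OS  (L0)  txn=BusRd  M[L0]=93
step 13: P0: load  L1  ⟶  EI  (L1)  txn=BusRd  M[L1]=10
step 14: P0: load  L3  ⟶  MI  (L3)  txn=∅  M[L3]=10
step 15: P0: store L0 := 22  ⟶  MI  (L0)  txn=BusUpgr  M[L0]=93
step 16: P1: load  L0  ⟶  OS  (L0)  txn=BusRd  M[L0]=93
step 17: P0: load  L4  ⟶  MI  (L4)  txn=∅  M[L4]=90
step 18: P1: load  L0  ⟶  OS  (L0)  txn=∅  M[L0]=93
step 19: P1: load  L0  ⟶  OS  (L0)  txn=∅  M[L0]=93
step 20: P0: load  L0  ⟶  OS  (L0)  txn=∅  M[L0]=93
step 21: P0: load  L0  ⟶  OS  (L0)  txn=∅  M[L0]=93
step 22: P1: load  L0  ⟶  OS  (L0)  txn=∅  M[L0]=93
step 23: P1: load  L0  ⟶  OS  (L0)  txn=∅  M[L0]=93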